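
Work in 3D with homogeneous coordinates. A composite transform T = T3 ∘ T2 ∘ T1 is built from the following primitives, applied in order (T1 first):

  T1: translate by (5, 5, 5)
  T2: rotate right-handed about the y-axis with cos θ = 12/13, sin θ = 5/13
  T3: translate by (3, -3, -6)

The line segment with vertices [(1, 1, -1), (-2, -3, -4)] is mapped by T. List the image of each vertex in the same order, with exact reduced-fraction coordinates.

T1 translate by (5, 5, 5): (1, 1, -1) → (6, 6, 4); (-2, -3, -4) → (3, 2, 1)
T2 rotate right-handed about the y-axis with cos θ = 12/13, sin θ = 5/13: (6, 6, 4) → (92/13, 6, 18/13); (3, 2, 1) → (41/13, 2, -3/13)
T3 translate by (3, -3, -6): (92/13, 6, 18/13) → (131/13, 3, -60/13); (41/13, 2, -3/13) → (80/13, -1, -81/13)

image vertices: (131/13, 3, -60/13), (80/13, -1, -81/13)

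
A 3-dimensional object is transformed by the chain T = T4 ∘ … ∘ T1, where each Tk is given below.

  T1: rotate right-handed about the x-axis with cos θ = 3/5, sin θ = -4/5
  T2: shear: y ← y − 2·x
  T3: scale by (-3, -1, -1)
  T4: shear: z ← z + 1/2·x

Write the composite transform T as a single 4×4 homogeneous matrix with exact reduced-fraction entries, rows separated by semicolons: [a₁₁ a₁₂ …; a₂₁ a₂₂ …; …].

T = [-3 0 0 0; 2 -3/5 -4/5 0; -3/2 4/5 -3/5 0; 0 0 0 1]

T1 = [1 0 0 0; 0 3/5 4/5 0; 0 -4/5 3/5 0; 0 0 0 1]
T2·T1 = [1 0 0 0; -2 3/5 4/5 0; 0 -4/5 3/5 0; 0 0 0 1]
T3·…·T1 = [-3 0 0 0; 2 -3/5 -4/5 0; 0 4/5 -3/5 0; 0 0 0 1]
T4·…·T1 = [-3 0 0 0; 2 -3/5 -4/5 0; -3/2 4/5 -3/5 0; 0 0 0 1]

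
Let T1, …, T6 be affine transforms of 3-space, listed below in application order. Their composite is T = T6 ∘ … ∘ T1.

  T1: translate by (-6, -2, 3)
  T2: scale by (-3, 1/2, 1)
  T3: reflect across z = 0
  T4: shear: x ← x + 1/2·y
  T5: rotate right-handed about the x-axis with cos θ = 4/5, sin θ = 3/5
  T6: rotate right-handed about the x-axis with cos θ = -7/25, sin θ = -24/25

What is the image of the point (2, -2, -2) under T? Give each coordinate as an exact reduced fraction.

T(p) = (11, -41/25, 38/25)

T1 translate by (-6, -2, 3): (2, -2, -2) → (-4, -4, 1)
T2 scale by (-3, 1/2, 1): (-4, -4, 1) → (12, -2, 1)
T3 reflect across z = 0: (12, -2, 1) → (12, -2, -1)
T4 shear: x ← x + 1/2·y: (12, -2, -1) → (11, -2, -1)
T5 rotate right-handed about the x-axis with cos θ = 4/5, sin θ = 3/5: (11, -2, -1) → (11, -1, -2)
T6 rotate right-handed about the x-axis with cos θ = -7/25, sin θ = -24/25: (11, -1, -2) → (11, -41/25, 38/25)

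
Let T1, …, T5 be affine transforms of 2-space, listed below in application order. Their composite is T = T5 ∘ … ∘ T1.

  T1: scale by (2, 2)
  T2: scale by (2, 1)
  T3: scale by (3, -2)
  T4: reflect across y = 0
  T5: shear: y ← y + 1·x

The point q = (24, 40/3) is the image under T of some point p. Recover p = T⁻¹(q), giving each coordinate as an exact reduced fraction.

T1 = [2 0 0; 0 2 0; 0 0 1]
T2·T1 = [4 0 0; 0 2 0; 0 0 1]
T3·…·T1 = [12 0 0; 0 -4 0; 0 0 1]
T4·…·T1 = [12 0 0; 0 4 0; 0 0 1]
T5·…·T1 = [12 0 0; 12 4 0; 0 0 1]
det M = 48; M⁻¹ = [1/12 0 0; -1/4 1/4 0; 0 0 1]
M⁻¹ · (24, 40/3)ᵀ = (2, -8/3)ᵀ

p = (2, -8/3)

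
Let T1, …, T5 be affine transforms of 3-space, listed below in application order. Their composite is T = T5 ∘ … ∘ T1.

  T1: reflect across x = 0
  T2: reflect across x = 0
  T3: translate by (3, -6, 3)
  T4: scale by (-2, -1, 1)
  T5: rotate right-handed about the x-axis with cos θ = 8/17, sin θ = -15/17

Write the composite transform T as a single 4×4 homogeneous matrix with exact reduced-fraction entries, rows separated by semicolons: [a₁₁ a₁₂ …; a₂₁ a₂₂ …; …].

T = [-2 0 0 -6; 0 -8/17 15/17 93/17; 0 15/17 8/17 -66/17; 0 0 0 1]

T1 = [-1 0 0 0; 0 1 0 0; 0 0 1 0; 0 0 0 1]
T2·T1 = [1 0 0 0; 0 1 0 0; 0 0 1 0; 0 0 0 1]
T3·…·T1 = [1 0 0 3; 0 1 0 -6; 0 0 1 3; 0 0 0 1]
T4·…·T1 = [-2 0 0 -6; 0 -1 0 6; 0 0 1 3; 0 0 0 1]
T5·…·T1 = [-2 0 0 -6; 0 -8/17 15/17 93/17; 0 15/17 8/17 -66/17; 0 0 0 1]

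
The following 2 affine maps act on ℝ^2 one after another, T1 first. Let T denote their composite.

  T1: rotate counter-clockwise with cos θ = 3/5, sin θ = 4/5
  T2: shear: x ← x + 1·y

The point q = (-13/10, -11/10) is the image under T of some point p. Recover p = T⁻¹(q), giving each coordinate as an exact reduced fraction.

p = (-1, -1/2)

T1 = [3/5 -4/5 0; 4/5 3/5 0; 0 0 1]
T2·T1 = [7/5 -1/5 0; 4/5 3/5 0; 0 0 1]
det M = 1; M⁻¹ = [3/5 1/5 0; -4/5 7/5 0; 0 0 1]
M⁻¹ · (-13/10, -11/10)ᵀ = (-1, -1/2)ᵀ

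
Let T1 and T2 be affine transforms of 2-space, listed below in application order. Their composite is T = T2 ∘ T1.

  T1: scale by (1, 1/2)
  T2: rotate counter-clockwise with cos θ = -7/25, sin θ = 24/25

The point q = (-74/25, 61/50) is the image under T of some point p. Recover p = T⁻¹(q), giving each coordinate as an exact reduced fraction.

T1 = [1 0 0; 0 1/2 0; 0 0 1]
T2·T1 = [-7/25 -12/25 0; 24/25 -7/50 0; 0 0 1]
det M = 1/2; M⁻¹ = [-7/25 24/25 0; -48/25 -14/25 0; 0 0 1]
M⁻¹ · (-74/25, 61/50)ᵀ = (2, 5)ᵀ

p = (2, 5)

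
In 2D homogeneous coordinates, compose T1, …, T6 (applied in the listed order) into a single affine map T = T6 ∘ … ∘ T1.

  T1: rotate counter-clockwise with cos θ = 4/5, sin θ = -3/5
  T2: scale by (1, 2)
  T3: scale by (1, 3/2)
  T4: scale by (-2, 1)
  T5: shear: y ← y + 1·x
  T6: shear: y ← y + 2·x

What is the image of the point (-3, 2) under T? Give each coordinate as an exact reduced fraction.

T(p) = (12/5, 87/5)

T1 rotate counter-clockwise with cos θ = 4/5, sin θ = -3/5: (-3, 2) → (-6/5, 17/5)
T2 scale by (1, 2): (-6/5, 17/5) → (-6/5, 34/5)
T3 scale by (1, 3/2): (-6/5, 34/5) → (-6/5, 51/5)
T4 scale by (-2, 1): (-6/5, 51/5) → (12/5, 51/5)
T5 shear: y ← y + 1·x: (12/5, 51/5) → (12/5, 63/5)
T6 shear: y ← y + 2·x: (12/5, 63/5) → (12/5, 87/5)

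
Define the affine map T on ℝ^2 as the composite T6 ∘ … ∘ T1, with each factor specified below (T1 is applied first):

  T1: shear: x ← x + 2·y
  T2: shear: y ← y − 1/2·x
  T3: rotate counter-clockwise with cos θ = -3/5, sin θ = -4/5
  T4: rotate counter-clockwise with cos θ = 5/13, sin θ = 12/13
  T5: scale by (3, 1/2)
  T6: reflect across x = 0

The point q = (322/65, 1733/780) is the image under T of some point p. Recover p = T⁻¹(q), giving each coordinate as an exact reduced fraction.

T1 = [1 2 0; 0 1 0; 0 0 1]
T2·T1 = [1 2 0; -1/2 0 0; 0 0 1]
T3·…·T1 = [-1 -6/5 0; -1/2 -8/5 0; 0 0 1]
T4·…·T1 = [1/13 66/65 0; -29/26 -112/65 0; 0 0 1]
T5·…·T1 = [3/13 198/65 0; -29/52 -56/65 0; 0 0 1]
T6·…·T1 = [-3/13 -198/65 0; -29/52 -56/65 0; 0 0 1]
det M = -3/2; M⁻¹ = [112/195 -132/65 0; -29/78 2/13 0; 0 0 1]
M⁻¹ · (322/65, 1733/780)ᵀ = (-5/3, -3/2)ᵀ

p = (-5/3, -3/2)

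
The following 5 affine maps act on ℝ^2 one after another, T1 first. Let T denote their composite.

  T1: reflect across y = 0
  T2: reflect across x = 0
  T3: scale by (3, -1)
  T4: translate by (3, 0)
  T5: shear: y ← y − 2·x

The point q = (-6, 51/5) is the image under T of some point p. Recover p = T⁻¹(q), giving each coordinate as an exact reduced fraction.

p = (3, -9/5)

T1 = [1 0 0; 0 -1 0; 0 0 1]
T2·T1 = [-1 0 0; 0 -1 0; 0 0 1]
T3·…·T1 = [-3 0 0; 0 1 0; 0 0 1]
T4·…·T1 = [-3 0 3; 0 1 0; 0 0 1]
T5·…·T1 = [-3 0 3; 6 1 -6; 0 0 1]
det M = -3; M⁻¹ = [-1/3 0 1; 2 1 0; 0 0 1]
M⁻¹ · (-6, 51/5)ᵀ = (3, -9/5)ᵀ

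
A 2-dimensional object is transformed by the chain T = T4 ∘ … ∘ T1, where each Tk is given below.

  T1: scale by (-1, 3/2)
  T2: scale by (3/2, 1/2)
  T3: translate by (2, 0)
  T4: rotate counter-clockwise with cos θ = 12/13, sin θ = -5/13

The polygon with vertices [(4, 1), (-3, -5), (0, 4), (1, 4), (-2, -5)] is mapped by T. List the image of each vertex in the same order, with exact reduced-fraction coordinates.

image vertices: (-177/52, 29/13), (237/52, -155/26), (3, 2), (21/13, 67/26), (165/52, -70/13)

T1 scale by (-1, 3/2): (4, 1) → (-4, 3/2); (-3, -5) → (3, -15/2); (0, 4) → (0, 6); (1, 4) → (-1, 6); (-2, -5) → (2, -15/2)
T2 scale by (3/2, 1/2): (-4, 3/2) → (-6, 3/4); (3, -15/2) → (9/2, -15/4); (0, 6) → (0, 3); (-1, 6) → (-3/2, 3); (2, -15/2) → (3, -15/4)
T3 translate by (2, 0): (-6, 3/4) → (-4, 3/4); (9/2, -15/4) → (13/2, -15/4); (0, 3) → (2, 3); (-3/2, 3) → (1/2, 3); (3, -15/4) → (5, -15/4)
T4 rotate counter-clockwise with cos θ = 12/13, sin θ = -5/13: (-4, 3/4) → (-177/52, 29/13); (13/2, -15/4) → (237/52, -155/26); (2, 3) → (3, 2); (1/2, 3) → (21/13, 67/26); (5, -15/4) → (165/52, -70/13)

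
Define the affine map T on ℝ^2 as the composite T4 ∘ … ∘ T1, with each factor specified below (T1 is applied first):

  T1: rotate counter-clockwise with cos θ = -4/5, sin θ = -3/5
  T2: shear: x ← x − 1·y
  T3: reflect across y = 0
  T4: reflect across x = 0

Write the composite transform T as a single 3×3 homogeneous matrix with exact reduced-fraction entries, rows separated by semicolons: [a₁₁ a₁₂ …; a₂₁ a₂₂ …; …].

T1 = [-4/5 3/5 0; -3/5 -4/5 0; 0 0 1]
T2·T1 = [-1/5 7/5 0; -3/5 -4/5 0; 0 0 1]
T3·…·T1 = [-1/5 7/5 0; 3/5 4/5 0; 0 0 1]
T4·…·T1 = [1/5 -7/5 0; 3/5 4/5 0; 0 0 1]

T = [1/5 -7/5 0; 3/5 4/5 0; 0 0 1]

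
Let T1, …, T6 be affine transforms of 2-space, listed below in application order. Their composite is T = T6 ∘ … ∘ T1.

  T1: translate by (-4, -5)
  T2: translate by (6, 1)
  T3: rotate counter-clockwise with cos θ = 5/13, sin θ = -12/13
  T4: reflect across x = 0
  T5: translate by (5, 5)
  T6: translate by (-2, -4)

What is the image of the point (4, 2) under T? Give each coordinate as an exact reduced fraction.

T(p) = (33/13, -69/13)

T1 translate by (-4, -5): (4, 2) → (0, -3)
T2 translate by (6, 1): (0, -3) → (6, -2)
T3 rotate counter-clockwise with cos θ = 5/13, sin θ = -12/13: (6, -2) → (6/13, -82/13)
T4 reflect across x = 0: (6/13, -82/13) → (-6/13, -82/13)
T5 translate by (5, 5): (-6/13, -82/13) → (59/13, -17/13)
T6 translate by (-2, -4): (59/13, -17/13) → (33/13, -69/13)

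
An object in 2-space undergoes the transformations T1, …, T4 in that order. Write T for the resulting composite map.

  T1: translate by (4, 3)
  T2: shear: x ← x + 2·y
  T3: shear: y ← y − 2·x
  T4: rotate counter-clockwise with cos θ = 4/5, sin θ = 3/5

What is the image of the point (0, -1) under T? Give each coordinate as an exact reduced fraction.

T1 translate by (4, 3): (0, -1) → (4, 2)
T2 shear: x ← x + 2·y: (4, 2) → (8, 2)
T3 shear: y ← y − 2·x: (8, 2) → (8, -14)
T4 rotate counter-clockwise with cos θ = 4/5, sin θ = 3/5: (8, -14) → (74/5, -32/5)

T(p) = (74/5, -32/5)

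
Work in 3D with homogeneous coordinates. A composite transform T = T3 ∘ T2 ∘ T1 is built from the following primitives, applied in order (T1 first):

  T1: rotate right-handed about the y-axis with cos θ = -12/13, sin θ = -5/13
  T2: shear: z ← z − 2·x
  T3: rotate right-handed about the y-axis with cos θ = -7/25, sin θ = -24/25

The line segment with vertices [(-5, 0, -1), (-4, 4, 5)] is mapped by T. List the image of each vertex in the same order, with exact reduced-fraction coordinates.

T1 rotate right-handed about the y-axis with cos θ = -12/13, sin θ = -5/13: (-5, 0, -1) → (5, 0, -1); (-4, 4, 5) → (23/13, 4, -80/13)
T2 shear: z ← z − 2·x: (5, 0, -1) → (5, 0, -11); (23/13, 4, -80/13) → (23/13, 4, -126/13)
T3 rotate right-handed about the y-axis with cos θ = -7/25, sin θ = -24/25: (5, 0, -11) → (229/25, 0, 197/25); (23/13, 4, -126/13) → (2863/325, 4, 1434/325)

image vertices: (229/25, 0, 197/25), (2863/325, 4, 1434/325)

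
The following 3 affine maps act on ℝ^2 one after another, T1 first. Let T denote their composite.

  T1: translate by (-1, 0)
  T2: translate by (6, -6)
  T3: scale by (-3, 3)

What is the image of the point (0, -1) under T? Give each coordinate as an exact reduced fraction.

T1 translate by (-1, 0): (0, -1) → (-1, -1)
T2 translate by (6, -6): (-1, -1) → (5, -7)
T3 scale by (-3, 3): (5, -7) → (-15, -21)

T(p) = (-15, -21)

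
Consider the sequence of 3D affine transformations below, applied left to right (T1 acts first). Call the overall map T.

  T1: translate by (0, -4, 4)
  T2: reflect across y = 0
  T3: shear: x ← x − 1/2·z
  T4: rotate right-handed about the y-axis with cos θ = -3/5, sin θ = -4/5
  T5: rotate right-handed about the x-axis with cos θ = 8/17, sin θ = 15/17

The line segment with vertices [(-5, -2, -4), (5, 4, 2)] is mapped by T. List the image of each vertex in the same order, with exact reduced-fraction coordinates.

image vertices: (3, 108/17, 58/17), (-6, 30/17, -16/17)

T1 translate by (0, -4, 4): (-5, -2, -4) → (-5, -6, 0); (5, 4, 2) → (5, 0, 6)
T2 reflect across y = 0: (-5, -6, 0) → (-5, 6, 0); (5, 0, 6) → (5, 0, 6)
T3 shear: x ← x − 1/2·z: (-5, 6, 0) → (-5, 6, 0); (5, 0, 6) → (2, 0, 6)
T4 rotate right-handed about the y-axis with cos θ = -3/5, sin θ = -4/5: (-5, 6, 0) → (3, 6, -4); (2, 0, 6) → (-6, 0, -2)
T5 rotate right-handed about the x-axis with cos θ = 8/17, sin θ = 15/17: (3, 6, -4) → (3, 108/17, 58/17); (-6, 0, -2) → (-6, 30/17, -16/17)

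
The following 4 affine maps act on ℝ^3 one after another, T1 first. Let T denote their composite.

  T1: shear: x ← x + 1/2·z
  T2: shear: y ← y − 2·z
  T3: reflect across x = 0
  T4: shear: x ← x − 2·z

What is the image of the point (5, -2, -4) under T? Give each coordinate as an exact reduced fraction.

T(p) = (5, 6, -4)

T1 shear: x ← x + 1/2·z: (5, -2, -4) → (3, -2, -4)
T2 shear: y ← y − 2·z: (3, -2, -4) → (3, 6, -4)
T3 reflect across x = 0: (3, 6, -4) → (-3, 6, -4)
T4 shear: x ← x − 2·z: (-3, 6, -4) → (5, 6, -4)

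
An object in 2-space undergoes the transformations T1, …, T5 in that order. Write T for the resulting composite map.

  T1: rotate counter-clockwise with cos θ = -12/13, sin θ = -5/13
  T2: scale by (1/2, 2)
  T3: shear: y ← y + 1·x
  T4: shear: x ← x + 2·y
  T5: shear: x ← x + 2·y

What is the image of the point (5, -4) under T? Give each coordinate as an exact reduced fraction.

T1 rotate counter-clockwise with cos θ = -12/13, sin θ = -5/13: (5, -4) → (-80/13, 23/13)
T2 scale by (1/2, 2): (-80/13, 23/13) → (-40/13, 46/13)
T3 shear: y ← y + 1·x: (-40/13, 46/13) → (-40/13, 6/13)
T4 shear: x ← x + 2·y: (-40/13, 6/13) → (-28/13, 6/13)
T5 shear: x ← x + 2·y: (-28/13, 6/13) → (-16/13, 6/13)

T(p) = (-16/13, 6/13)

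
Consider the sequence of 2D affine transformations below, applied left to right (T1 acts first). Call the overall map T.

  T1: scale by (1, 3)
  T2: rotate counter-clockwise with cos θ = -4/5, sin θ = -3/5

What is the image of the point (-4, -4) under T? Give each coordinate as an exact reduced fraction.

T1 scale by (1, 3): (-4, -4) → (-4, -12)
T2 rotate counter-clockwise with cos θ = -4/5, sin θ = -3/5: (-4, -12) → (-4, 12)

T(p) = (-4, 12)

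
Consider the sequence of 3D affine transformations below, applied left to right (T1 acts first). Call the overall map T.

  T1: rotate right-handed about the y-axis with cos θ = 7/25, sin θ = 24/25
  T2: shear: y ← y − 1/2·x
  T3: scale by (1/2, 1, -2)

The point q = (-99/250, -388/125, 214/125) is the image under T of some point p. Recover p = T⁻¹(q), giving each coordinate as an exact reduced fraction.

T1 = [7/25 0 24/25 0; 0 1 0 0; -24/25 0 7/25 0; 0 0 0 1]
T2·T1 = [7/25 0 24/25 0; -7/50 1 -12/25 0; -24/25 0 7/25 0; 0 0 0 1]
T3·…·T1 = [7/50 0 12/25 0; -7/50 1 -12/25 0; 48/25 0 -14/25 0; 0 0 0 1]
det M = -1; M⁻¹ = [14/25 0 12/25 0; 1 1 0 0; 48/25 0 -7/50 0; 0 0 0 1]
M⁻¹ · (-99/250, -388/125, 214/125)ᵀ = (3/5, -7/2, -1)ᵀ

p = (3/5, -7/2, -1)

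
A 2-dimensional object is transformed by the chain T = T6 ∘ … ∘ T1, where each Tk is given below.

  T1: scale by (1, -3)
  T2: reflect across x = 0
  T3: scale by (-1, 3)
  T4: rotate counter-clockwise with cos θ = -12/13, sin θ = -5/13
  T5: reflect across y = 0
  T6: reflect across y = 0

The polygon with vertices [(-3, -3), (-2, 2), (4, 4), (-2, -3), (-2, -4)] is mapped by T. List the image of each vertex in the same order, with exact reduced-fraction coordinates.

image vertices: (171/13, -309/13), (-66/13, 226/13), (-228/13, 412/13), (159/13, -314/13), (204/13, -422/13)

T1 scale by (1, -3): (-3, -3) → (-3, 9); (-2, 2) → (-2, -6); (4, 4) → (4, -12); (-2, -3) → (-2, 9); (-2, -4) → (-2, 12)
T2 reflect across x = 0: (-3, 9) → (3, 9); (-2, -6) → (2, -6); (4, -12) → (-4, -12); (-2, 9) → (2, 9); (-2, 12) → (2, 12)
T3 scale by (-1, 3): (3, 9) → (-3, 27); (2, -6) → (-2, -18); (-4, -12) → (4, -36); (2, 9) → (-2, 27); (2, 12) → (-2, 36)
T4 rotate counter-clockwise with cos θ = -12/13, sin θ = -5/13: (-3, 27) → (171/13, -309/13); (-2, -18) → (-66/13, 226/13); (4, -36) → (-228/13, 412/13); (-2, 27) → (159/13, -314/13); (-2, 36) → (204/13, -422/13)
T5 reflect across y = 0: (171/13, -309/13) → (171/13, 309/13); (-66/13, 226/13) → (-66/13, -226/13); (-228/13, 412/13) → (-228/13, -412/13); (159/13, -314/13) → (159/13, 314/13); (204/13, -422/13) → (204/13, 422/13)
T6 reflect across y = 0: (171/13, 309/13) → (171/13, -309/13); (-66/13, -226/13) → (-66/13, 226/13); (-228/13, -412/13) → (-228/13, 412/13); (159/13, 314/13) → (159/13, -314/13); (204/13, 422/13) → (204/13, -422/13)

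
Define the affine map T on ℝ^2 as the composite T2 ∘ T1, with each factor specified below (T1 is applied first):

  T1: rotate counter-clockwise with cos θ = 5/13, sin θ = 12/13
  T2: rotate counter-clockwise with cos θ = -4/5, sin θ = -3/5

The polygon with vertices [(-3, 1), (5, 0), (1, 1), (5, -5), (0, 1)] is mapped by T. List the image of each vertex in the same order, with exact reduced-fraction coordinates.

T1 rotate counter-clockwise with cos θ = 5/13, sin θ = 12/13: (-3, 1) → (-27/13, -31/13); (5, 0) → (25/13, 60/13); (1, 1) → (-7/13, 17/13); (5, -5) → (85/13, 35/13); (0, 1) → (-12/13, 5/13)
T2 rotate counter-clockwise with cos θ = -4/5, sin θ = -3/5: (-27/13, -31/13) → (3/13, 41/13); (25/13, 60/13) → (16/13, -63/13); (-7/13, 17/13) → (79/65, -47/65); (85/13, 35/13) → (-47/13, -79/13); (-12/13, 5/13) → (63/65, 16/65)

image vertices: (3/13, 41/13), (16/13, -63/13), (79/65, -47/65), (-47/13, -79/13), (63/65, 16/65)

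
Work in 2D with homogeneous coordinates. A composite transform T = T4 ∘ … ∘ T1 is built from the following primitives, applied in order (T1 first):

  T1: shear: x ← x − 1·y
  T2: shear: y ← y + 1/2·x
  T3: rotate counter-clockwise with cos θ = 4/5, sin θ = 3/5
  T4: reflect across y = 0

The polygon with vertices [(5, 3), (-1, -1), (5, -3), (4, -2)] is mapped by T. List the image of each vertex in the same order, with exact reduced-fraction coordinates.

T1 shear: x ← x − 1·y: (5, 3) → (2, 3); (-1, -1) → (0, -1); (5, -3) → (8, -3); (4, -2) → (6, -2)
T2 shear: y ← y + 1/2·x: (2, 3) → (2, 4); (0, -1) → (0, -1); (8, -3) → (8, 1); (6, -2) → (6, 1)
T3 rotate counter-clockwise with cos θ = 4/5, sin θ = 3/5: (2, 4) → (-4/5, 22/5); (0, -1) → (3/5, -4/5); (8, 1) → (29/5, 28/5); (6, 1) → (21/5, 22/5)
T4 reflect across y = 0: (-4/5, 22/5) → (-4/5, -22/5); (3/5, -4/5) → (3/5, 4/5); (29/5, 28/5) → (29/5, -28/5); (21/5, 22/5) → (21/5, -22/5)

image vertices: (-4/5, -22/5), (3/5, 4/5), (29/5, -28/5), (21/5, -22/5)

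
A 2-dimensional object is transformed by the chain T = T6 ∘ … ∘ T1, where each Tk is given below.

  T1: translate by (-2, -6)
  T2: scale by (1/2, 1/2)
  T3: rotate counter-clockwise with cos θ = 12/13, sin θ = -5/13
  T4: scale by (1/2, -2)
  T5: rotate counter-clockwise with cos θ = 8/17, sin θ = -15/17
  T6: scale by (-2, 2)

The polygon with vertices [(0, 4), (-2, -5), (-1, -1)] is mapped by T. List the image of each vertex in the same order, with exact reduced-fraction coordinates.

T1 translate by (-2, -6): (0, 4) → (-2, -2); (-2, -5) → (-4, -11); (-1, -1) → (-3, -7)
T2 scale by (1/2, 1/2): (-2, -2) → (-1, -1); (-4, -11) → (-2, -11/2); (-3, -7) → (-3/2, -7/2)
T3 rotate counter-clockwise with cos θ = 12/13, sin θ = -5/13: (-1, -1) → (-17/13, -7/13); (-2, -11/2) → (-103/26, -56/13); (-3/2, -7/2) → (-71/26, -69/26)
T4 scale by (1/2, -2): (-17/13, -7/13) → (-17/26, 14/13); (-103/26, -56/13) → (-103/52, 112/13); (-71/26, -69/26) → (-71/52, 69/13)
T5 rotate counter-clockwise with cos θ = 8/17, sin θ = -15/17: (-17/26, 14/13) → (142/221, 479/442); (-103/52, 112/13) → (1474/221, 5129/884); (-71/52, 69/13) → (893/221, 3273/884)
T6 scale by (-2, 2): (142/221, 479/442) → (-284/221, 479/221); (1474/221, 5129/884) → (-2948/221, 5129/442); (893/221, 3273/884) → (-1786/221, 3273/442)

image vertices: (-284/221, 479/221), (-2948/221, 5129/442), (-1786/221, 3273/442)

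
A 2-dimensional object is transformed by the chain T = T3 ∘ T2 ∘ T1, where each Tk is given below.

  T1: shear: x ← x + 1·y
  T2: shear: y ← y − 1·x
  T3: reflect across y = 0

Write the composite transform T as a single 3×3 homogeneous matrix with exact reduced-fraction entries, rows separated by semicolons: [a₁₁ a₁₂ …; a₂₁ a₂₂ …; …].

T = [1 1 0; 1 0 0; 0 0 1]

T1 = [1 1 0; 0 1 0; 0 0 1]
T2·T1 = [1 1 0; -1 0 0; 0 0 1]
T3·…·T1 = [1 1 0; 1 0 0; 0 0 1]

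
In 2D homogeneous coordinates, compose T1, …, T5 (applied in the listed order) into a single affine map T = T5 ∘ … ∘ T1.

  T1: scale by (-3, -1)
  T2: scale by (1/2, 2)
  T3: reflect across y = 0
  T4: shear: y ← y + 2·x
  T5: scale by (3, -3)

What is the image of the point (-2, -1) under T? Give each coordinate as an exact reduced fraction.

T(p) = (9, -12)

T1 scale by (-3, -1): (-2, -1) → (6, 1)
T2 scale by (1/2, 2): (6, 1) → (3, 2)
T3 reflect across y = 0: (3, 2) → (3, -2)
T4 shear: y ← y + 2·x: (3, -2) → (3, 4)
T5 scale by (3, -3): (3, 4) → (9, -12)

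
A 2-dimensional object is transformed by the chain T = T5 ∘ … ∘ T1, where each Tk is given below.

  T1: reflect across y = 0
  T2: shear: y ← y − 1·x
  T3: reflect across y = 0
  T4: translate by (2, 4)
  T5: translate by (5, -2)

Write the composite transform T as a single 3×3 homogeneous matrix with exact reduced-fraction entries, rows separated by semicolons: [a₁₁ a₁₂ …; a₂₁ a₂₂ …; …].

T = [1 0 7; 1 1 2; 0 0 1]

T1 = [1 0 0; 0 -1 0; 0 0 1]
T2·T1 = [1 0 0; -1 -1 0; 0 0 1]
T3·…·T1 = [1 0 0; 1 1 0; 0 0 1]
T4·…·T1 = [1 0 2; 1 1 4; 0 0 1]
T5·…·T1 = [1 0 7; 1 1 2; 0 0 1]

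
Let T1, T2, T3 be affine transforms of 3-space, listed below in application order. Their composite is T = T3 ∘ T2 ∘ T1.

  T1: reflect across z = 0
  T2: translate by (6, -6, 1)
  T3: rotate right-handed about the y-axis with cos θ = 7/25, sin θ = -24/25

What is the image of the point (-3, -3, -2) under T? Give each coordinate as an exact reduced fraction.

T1 reflect across z = 0: (-3, -3, -2) → (-3, -3, 2)
T2 translate by (6, -6, 1): (-3, -3, 2) → (3, -9, 3)
T3 rotate right-handed about the y-axis with cos θ = 7/25, sin θ = -24/25: (3, -9, 3) → (-51/25, -9, 93/25)

T(p) = (-51/25, -9, 93/25)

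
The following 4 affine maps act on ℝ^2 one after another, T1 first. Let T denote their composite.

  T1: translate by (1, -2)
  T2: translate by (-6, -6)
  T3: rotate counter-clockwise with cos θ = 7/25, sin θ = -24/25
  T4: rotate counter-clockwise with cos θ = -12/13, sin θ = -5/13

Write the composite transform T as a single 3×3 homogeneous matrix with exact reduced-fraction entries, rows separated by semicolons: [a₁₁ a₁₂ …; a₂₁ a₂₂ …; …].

T = [-204/325 -253/325 3044/325; 253/325 -204/325 367/325; 0 0 1]

T1 = [1 0 1; 0 1 -2; 0 0 1]
T2·T1 = [1 0 -5; 0 1 -8; 0 0 1]
T3·…·T1 = [7/25 24/25 -227/25; -24/25 7/25 64/25; 0 0 1]
T4·…·T1 = [-204/325 -253/325 3044/325; 253/325 -204/325 367/325; 0 0 1]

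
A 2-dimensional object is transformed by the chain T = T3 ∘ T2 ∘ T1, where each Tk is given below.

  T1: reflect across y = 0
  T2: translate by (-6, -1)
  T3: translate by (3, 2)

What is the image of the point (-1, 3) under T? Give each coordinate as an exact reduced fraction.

T(p) = (-4, -2)

T1 reflect across y = 0: (-1, 3) → (-1, -3)
T2 translate by (-6, -1): (-1, -3) → (-7, -4)
T3 translate by (3, 2): (-7, -4) → (-4, -2)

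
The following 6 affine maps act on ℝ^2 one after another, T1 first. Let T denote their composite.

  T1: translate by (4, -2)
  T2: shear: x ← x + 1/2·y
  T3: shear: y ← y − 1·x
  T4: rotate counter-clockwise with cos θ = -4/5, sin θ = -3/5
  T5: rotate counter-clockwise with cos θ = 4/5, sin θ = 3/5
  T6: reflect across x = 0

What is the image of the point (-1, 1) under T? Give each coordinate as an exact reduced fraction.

T(p) = (203/50, -71/50)

T1 translate by (4, -2): (-1, 1) → (3, -1)
T2 shear: x ← x + 1/2·y: (3, -1) → (5/2, -1)
T3 shear: y ← y − 1·x: (5/2, -1) → (5/2, -7/2)
T4 rotate counter-clockwise with cos θ = -4/5, sin θ = -3/5: (5/2, -7/2) → (-41/10, 13/10)
T5 rotate counter-clockwise with cos θ = 4/5, sin θ = 3/5: (-41/10, 13/10) → (-203/50, -71/50)
T6 reflect across x = 0: (-203/50, -71/50) → (203/50, -71/50)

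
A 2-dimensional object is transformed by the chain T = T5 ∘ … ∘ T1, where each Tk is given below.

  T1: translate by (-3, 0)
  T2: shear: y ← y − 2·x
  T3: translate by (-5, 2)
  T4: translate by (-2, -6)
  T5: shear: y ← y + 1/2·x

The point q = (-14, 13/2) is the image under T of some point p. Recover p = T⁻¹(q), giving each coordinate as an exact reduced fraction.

p = (-4, 7/2)

T1 = [1 0 -3; 0 1 0; 0 0 1]
T2·T1 = [1 0 -3; -2 1 6; 0 0 1]
T3·…·T1 = [1 0 -8; -2 1 8; 0 0 1]
T4·…·T1 = [1 0 -10; -2 1 2; 0 0 1]
T5·…·T1 = [1 0 -10; -3/2 1 -3; 0 0 1]
det M = 1; M⁻¹ = [1 0 10; 3/2 1 18; 0 0 1]
M⁻¹ · (-14, 13/2)ᵀ = (-4, 7/2)ᵀ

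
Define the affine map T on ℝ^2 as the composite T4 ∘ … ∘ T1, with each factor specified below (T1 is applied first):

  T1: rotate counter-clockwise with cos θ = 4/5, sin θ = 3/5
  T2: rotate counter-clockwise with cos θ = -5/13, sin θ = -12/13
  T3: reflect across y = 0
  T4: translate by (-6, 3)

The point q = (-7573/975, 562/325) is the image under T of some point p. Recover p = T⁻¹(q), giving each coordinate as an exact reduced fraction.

T1 = [4/5 -3/5 0; 3/5 4/5 0; 0 0 1]
T2·T1 = [16/65 63/65 0; -63/65 16/65 0; 0 0 1]
T3·…·T1 = [16/65 63/65 0; 63/65 -16/65 0; 0 0 1]
T4·…·T1 = [16/65 63/65 -6; 63/65 -16/65 3; 0 0 1]
det M = -1; M⁻¹ = [16/65 63/65 -93/65; 63/65 -16/65 426/65; 0 0 1]
M⁻¹ · (-7573/975, 562/325)ᵀ = (-5/3, -7/5)ᵀ

p = (-5/3, -7/5)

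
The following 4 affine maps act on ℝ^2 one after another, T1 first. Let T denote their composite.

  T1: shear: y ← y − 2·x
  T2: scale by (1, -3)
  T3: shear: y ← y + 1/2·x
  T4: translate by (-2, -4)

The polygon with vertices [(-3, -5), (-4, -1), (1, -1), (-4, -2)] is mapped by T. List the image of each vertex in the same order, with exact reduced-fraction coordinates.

image vertices: (-5, -17/2), (-6, -27), (-1, 11/2), (-6, -24)

T1 shear: y ← y − 2·x: (-3, -5) → (-3, 1); (-4, -1) → (-4, 7); (1, -1) → (1, -3); (-4, -2) → (-4, 6)
T2 scale by (1, -3): (-3, 1) → (-3, -3); (-4, 7) → (-4, -21); (1, -3) → (1, 9); (-4, 6) → (-4, -18)
T3 shear: y ← y + 1/2·x: (-3, -3) → (-3, -9/2); (-4, -21) → (-4, -23); (1, 9) → (1, 19/2); (-4, -18) → (-4, -20)
T4 translate by (-2, -4): (-3, -9/2) → (-5, -17/2); (-4, -23) → (-6, -27); (1, 19/2) → (-1, 11/2); (-4, -20) → (-6, -24)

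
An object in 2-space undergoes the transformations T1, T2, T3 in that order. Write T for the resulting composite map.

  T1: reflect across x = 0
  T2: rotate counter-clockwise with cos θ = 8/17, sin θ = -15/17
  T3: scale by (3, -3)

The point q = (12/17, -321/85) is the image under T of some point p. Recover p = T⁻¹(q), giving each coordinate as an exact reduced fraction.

T1 = [-1 0 0; 0 1 0; 0 0 1]
T2·T1 = [-8/17 15/17 0; 15/17 8/17 0; 0 0 1]
T3·…·T1 = [-24/17 45/17 0; -45/17 -24/17 0; 0 0 1]
det M = 9; M⁻¹ = [-8/51 -5/17 0; 5/17 -8/51 0; 0 0 1]
M⁻¹ · (12/17, -321/85)ᵀ = (1, 4/5)ᵀ

p = (1, 4/5)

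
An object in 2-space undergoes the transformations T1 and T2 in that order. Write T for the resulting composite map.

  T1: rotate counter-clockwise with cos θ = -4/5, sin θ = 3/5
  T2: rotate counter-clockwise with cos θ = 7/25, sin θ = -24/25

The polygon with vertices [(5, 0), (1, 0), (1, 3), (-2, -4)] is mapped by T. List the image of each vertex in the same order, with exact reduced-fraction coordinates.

image vertices: (44/25, 117/25), (44/125, 117/125), (-307/125, 249/125), (76/25, -82/25)

T1 rotate counter-clockwise with cos θ = -4/5, sin θ = 3/5: (5, 0) → (-4, 3); (1, 0) → (-4/5, 3/5); (1, 3) → (-13/5, -9/5); (-2, -4) → (4, 2)
T2 rotate counter-clockwise with cos θ = 7/25, sin θ = -24/25: (-4, 3) → (44/25, 117/25); (-4/5, 3/5) → (44/125, 117/125); (-13/5, -9/5) → (-307/125, 249/125); (4, 2) → (76/25, -82/25)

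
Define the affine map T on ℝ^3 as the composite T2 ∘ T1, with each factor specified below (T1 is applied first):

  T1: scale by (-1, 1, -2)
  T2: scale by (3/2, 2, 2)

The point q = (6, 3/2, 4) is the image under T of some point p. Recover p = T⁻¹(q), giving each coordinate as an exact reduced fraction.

p = (-4, 3/4, -1)

T1 = [-1 0 0 0; 0 1 0 0; 0 0 -2 0; 0 0 0 1]
T2·T1 = [-3/2 0 0 0; 0 2 0 0; 0 0 -4 0; 0 0 0 1]
det M = 12; M⁻¹ = [-2/3 0 0 0; 0 1/2 0 0; 0 0 -1/4 0; 0 0 0 1]
M⁻¹ · (6, 3/2, 4)ᵀ = (-4, 3/4, -1)ᵀ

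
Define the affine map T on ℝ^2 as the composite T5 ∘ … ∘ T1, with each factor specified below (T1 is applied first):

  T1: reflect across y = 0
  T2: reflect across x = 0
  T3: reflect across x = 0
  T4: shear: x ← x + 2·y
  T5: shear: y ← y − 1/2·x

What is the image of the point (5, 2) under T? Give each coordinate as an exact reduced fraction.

T1 reflect across y = 0: (5, 2) → (5, -2)
T2 reflect across x = 0: (5, -2) → (-5, -2)
T3 reflect across x = 0: (-5, -2) → (5, -2)
T4 shear: x ← x + 2·y: (5, -2) → (1, -2)
T5 shear: y ← y − 1/2·x: (1, -2) → (1, -5/2)

T(p) = (1, -5/2)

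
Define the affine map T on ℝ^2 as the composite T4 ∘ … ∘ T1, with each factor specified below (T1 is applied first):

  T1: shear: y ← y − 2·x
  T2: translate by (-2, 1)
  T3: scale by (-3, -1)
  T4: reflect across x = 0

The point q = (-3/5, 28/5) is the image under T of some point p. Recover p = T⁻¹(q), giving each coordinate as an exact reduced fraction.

p = (9/5, -3)

T1 = [1 0 0; -2 1 0; 0 0 1]
T2·T1 = [1 0 -2; -2 1 1; 0 0 1]
T3·…·T1 = [-3 0 6; 2 -1 -1; 0 0 1]
T4·…·T1 = [3 0 -6; 2 -1 -1; 0 0 1]
det M = -3; M⁻¹ = [1/3 0 2; 2/3 -1 3; 0 0 1]
M⁻¹ · (-3/5, 28/5)ᵀ = (9/5, -3)ᵀ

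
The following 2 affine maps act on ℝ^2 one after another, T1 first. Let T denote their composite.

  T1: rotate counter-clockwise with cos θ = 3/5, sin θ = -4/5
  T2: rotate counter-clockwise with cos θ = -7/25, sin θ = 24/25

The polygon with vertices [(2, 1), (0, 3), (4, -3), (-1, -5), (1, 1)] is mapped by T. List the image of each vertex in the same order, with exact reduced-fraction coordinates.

image vertices: (2/5, 11/5), (-12/5, 9/5), (24/5, 7/5), (17/5, -19/5), (-1/5, 7/5)

T1 rotate counter-clockwise with cos θ = 3/5, sin θ = -4/5: (2, 1) → (2, -1); (0, 3) → (12/5, 9/5); (4, -3) → (0, -5); (-1, -5) → (-23/5, -11/5); (1, 1) → (7/5, -1/5)
T2 rotate counter-clockwise with cos θ = -7/25, sin θ = 24/25: (2, -1) → (2/5, 11/5); (12/5, 9/5) → (-12/5, 9/5); (0, -5) → (24/5, 7/5); (-23/5, -11/5) → (17/5, -19/5); (7/5, -1/5) → (-1/5, 7/5)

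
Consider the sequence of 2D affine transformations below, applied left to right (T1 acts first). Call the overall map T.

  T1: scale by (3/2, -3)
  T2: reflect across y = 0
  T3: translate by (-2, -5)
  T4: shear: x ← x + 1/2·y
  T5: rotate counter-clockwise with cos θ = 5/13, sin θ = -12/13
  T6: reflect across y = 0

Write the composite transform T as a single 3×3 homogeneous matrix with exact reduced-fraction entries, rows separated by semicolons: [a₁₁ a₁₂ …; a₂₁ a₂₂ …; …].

T1 = [3/2 0 0; 0 -3 0; 0 0 1]
T2·T1 = [3/2 0 0; 0 3 0; 0 0 1]
T3·…·T1 = [3/2 0 -2; 0 3 -5; 0 0 1]
T4·…·T1 = [3/2 3/2 -9/2; 0 3 -5; 0 0 1]
T5·…·T1 = [15/26 87/26 -165/26; -18/13 -3/13 29/13; 0 0 1]
T6·…·T1 = [15/26 87/26 -165/26; 18/13 3/13 -29/13; 0 0 1]

T = [15/26 87/26 -165/26; 18/13 3/13 -29/13; 0 0 1]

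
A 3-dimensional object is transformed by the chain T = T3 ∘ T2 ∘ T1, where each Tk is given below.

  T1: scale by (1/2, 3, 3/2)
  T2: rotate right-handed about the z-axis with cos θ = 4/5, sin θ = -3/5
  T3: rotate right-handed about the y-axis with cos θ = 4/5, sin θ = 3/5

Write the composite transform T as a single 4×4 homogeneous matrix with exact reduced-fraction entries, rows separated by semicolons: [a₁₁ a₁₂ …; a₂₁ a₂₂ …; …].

T1 = [1/2 0 0 0; 0 3 0 0; 0 0 3/2 0; 0 0 0 1]
T2·T1 = [2/5 9/5 0 0; -3/10 12/5 0 0; 0 0 3/2 0; 0 0 0 1]
T3·…·T1 = [8/25 36/25 9/10 0; -3/10 12/5 0 0; -6/25 -27/25 6/5 0; 0 0 0 1]

T = [8/25 36/25 9/10 0; -3/10 12/5 0 0; -6/25 -27/25 6/5 0; 0 0 0 1]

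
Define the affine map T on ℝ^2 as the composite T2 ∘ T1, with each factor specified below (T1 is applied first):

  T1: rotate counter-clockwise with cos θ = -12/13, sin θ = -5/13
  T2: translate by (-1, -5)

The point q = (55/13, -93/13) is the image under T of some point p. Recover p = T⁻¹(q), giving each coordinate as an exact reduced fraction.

p = (-4, 4)

T1 = [-12/13 5/13 0; -5/13 -12/13 0; 0 0 1]
T2·T1 = [-12/13 5/13 -1; -5/13 -12/13 -5; 0 0 1]
det M = 1; M⁻¹ = [-12/13 -5/13 -37/13; 5/13 -12/13 -55/13; 0 0 1]
M⁻¹ · (55/13, -93/13)ᵀ = (-4, 4)ᵀ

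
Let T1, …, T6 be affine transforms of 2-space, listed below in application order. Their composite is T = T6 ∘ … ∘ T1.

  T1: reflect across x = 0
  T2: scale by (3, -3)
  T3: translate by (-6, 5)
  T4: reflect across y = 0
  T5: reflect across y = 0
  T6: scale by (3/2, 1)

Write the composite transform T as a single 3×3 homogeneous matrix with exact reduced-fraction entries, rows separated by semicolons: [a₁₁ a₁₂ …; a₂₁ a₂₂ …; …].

T1 = [-1 0 0; 0 1 0; 0 0 1]
T2·T1 = [-3 0 0; 0 -3 0; 0 0 1]
T3·…·T1 = [-3 0 -6; 0 -3 5; 0 0 1]
T4·…·T1 = [-3 0 -6; 0 3 -5; 0 0 1]
T5·…·T1 = [-3 0 -6; 0 -3 5; 0 0 1]
T6·…·T1 = [-9/2 0 -9; 0 -3 5; 0 0 1]

T = [-9/2 0 -9; 0 -3 5; 0 0 1]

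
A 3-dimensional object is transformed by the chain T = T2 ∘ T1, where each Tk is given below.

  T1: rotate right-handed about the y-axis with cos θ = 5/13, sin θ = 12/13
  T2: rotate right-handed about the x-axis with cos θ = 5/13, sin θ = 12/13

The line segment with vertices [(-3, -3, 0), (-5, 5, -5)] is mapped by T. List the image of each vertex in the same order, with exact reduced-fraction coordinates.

T1 rotate right-handed about the y-axis with cos θ = 5/13, sin θ = 12/13: (-3, -3, 0) → (-15/13, -3, 36/13); (-5, 5, -5) → (-85/13, 5, 35/13)
T2 rotate right-handed about the x-axis with cos θ = 5/13, sin θ = 12/13: (-15/13, -3, 36/13) → (-15/13, -627/169, -288/169); (-85/13, 5, 35/13) → (-85/13, -95/169, 955/169)

image vertices: (-15/13, -627/169, -288/169), (-85/13, -95/169, 955/169)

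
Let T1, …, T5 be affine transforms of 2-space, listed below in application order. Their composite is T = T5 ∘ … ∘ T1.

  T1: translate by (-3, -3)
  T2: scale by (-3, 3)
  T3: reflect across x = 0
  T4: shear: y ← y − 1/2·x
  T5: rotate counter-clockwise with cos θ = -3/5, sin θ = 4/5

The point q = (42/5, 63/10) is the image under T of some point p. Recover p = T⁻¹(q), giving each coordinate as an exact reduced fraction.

T1 = [1 0 -3; 0 1 -3; 0 0 1]
T2·T1 = [-3 0 9; 0 3 -9; 0 0 1]
T3·…·T1 = [3 0 -9; 0 3 -9; 0 0 1]
T4·…·T1 = [3 0 -9; -3/2 3 -9/2; 0 0 1]
T5·…·T1 = [-3/5 -12/5 9; 33/10 -9/5 -9/2; 0 0 1]
det M = 9; M⁻¹ = [-1/5 4/15 3; -11/30 -1/15 3; 0 0 1]
M⁻¹ · (42/5, 63/10)ᵀ = (3, -1/2)ᵀ

p = (3, -1/2)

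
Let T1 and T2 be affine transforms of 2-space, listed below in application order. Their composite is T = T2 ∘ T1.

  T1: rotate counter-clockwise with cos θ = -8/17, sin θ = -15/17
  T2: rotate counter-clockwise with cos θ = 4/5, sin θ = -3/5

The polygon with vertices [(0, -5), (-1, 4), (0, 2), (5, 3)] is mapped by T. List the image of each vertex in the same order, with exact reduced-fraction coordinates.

image vertices: (-36/17, 77/17), (13/5, -16/5), (72/85, -154/85), (-277/85, -411/85)

T1 rotate counter-clockwise with cos θ = -8/17, sin θ = -15/17: (0, -5) → (-75/17, 40/17); (-1, 4) → (4, -1); (0, 2) → (30/17, -16/17); (5, 3) → (5/17, -99/17)
T2 rotate counter-clockwise with cos θ = 4/5, sin θ = -3/5: (-75/17, 40/17) → (-36/17, 77/17); (4, -1) → (13/5, -16/5); (30/17, -16/17) → (72/85, -154/85); (5/17, -99/17) → (-277/85, -411/85)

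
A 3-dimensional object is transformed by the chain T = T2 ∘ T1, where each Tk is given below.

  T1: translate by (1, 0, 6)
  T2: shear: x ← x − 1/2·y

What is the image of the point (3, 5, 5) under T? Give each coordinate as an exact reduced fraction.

T1 translate by (1, 0, 6): (3, 5, 5) → (4, 5, 11)
T2 shear: x ← x − 1/2·y: (4, 5, 11) → (3/2, 5, 11)

T(p) = (3/2, 5, 11)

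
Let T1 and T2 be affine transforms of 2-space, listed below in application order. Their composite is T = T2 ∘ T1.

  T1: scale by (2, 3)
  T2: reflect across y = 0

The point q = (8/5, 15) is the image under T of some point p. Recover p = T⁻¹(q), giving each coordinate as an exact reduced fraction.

p = (4/5, -5)

T1 = [2 0 0; 0 3 0; 0 0 1]
T2·T1 = [2 0 0; 0 -3 0; 0 0 1]
det M = -6; M⁻¹ = [1/2 0 0; 0 -1/3 0; 0 0 1]
M⁻¹ · (8/5, 15)ᵀ = (4/5, -5)ᵀ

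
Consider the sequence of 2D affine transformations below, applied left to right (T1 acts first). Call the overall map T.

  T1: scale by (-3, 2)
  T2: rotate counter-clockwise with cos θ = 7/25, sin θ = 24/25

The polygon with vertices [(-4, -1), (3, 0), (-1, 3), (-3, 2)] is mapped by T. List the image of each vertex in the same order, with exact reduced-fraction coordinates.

image vertices: (132/25, 274/25), (-63/25, -216/25), (-123/25, 114/25), (-33/25, 244/25)

T1 scale by (-3, 2): (-4, -1) → (12, -2); (3, 0) → (-9, 0); (-1, 3) → (3, 6); (-3, 2) → (9, 4)
T2 rotate counter-clockwise with cos θ = 7/25, sin θ = 24/25: (12, -2) → (132/25, 274/25); (-9, 0) → (-63/25, -216/25); (3, 6) → (-123/25, 114/25); (9, 4) → (-33/25, 244/25)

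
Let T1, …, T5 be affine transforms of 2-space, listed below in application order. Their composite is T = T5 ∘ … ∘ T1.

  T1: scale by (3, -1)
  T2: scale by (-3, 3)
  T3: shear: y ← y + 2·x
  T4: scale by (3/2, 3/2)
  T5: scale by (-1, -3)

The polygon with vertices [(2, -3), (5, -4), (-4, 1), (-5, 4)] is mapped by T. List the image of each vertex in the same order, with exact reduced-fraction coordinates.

image vertices: (27, 243/2), (135/2, 351), (-54, -621/2), (-135/2, -351)

T1 scale by (3, -1): (2, -3) → (6, 3); (5, -4) → (15, 4); (-4, 1) → (-12, -1); (-5, 4) → (-15, -4)
T2 scale by (-3, 3): (6, 3) → (-18, 9); (15, 4) → (-45, 12); (-12, -1) → (36, -3); (-15, -4) → (45, -12)
T3 shear: y ← y + 2·x: (-18, 9) → (-18, -27); (-45, 12) → (-45, -78); (36, -3) → (36, 69); (45, -12) → (45, 78)
T4 scale by (3/2, 3/2): (-18, -27) → (-27, -81/2); (-45, -78) → (-135/2, -117); (36, 69) → (54, 207/2); (45, 78) → (135/2, 117)
T5 scale by (-1, -3): (-27, -81/2) → (27, 243/2); (-135/2, -117) → (135/2, 351); (54, 207/2) → (-54, -621/2); (135/2, 117) → (-135/2, -351)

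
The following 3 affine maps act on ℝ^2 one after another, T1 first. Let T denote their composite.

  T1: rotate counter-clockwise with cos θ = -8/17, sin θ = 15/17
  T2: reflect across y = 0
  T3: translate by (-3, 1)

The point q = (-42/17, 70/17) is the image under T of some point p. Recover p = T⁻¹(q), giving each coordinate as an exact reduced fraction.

p = (-3, 1)

T1 = [-8/17 -15/17 0; 15/17 -8/17 0; 0 0 1]
T2·T1 = [-8/17 -15/17 0; -15/17 8/17 0; 0 0 1]
T3·…·T1 = [-8/17 -15/17 -3; -15/17 8/17 1; 0 0 1]
det M = -1; M⁻¹ = [-8/17 -15/17 -9/17; -15/17 8/17 -53/17; 0 0 1]
M⁻¹ · (-42/17, 70/17)ᵀ = (-3, 1)ᵀ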